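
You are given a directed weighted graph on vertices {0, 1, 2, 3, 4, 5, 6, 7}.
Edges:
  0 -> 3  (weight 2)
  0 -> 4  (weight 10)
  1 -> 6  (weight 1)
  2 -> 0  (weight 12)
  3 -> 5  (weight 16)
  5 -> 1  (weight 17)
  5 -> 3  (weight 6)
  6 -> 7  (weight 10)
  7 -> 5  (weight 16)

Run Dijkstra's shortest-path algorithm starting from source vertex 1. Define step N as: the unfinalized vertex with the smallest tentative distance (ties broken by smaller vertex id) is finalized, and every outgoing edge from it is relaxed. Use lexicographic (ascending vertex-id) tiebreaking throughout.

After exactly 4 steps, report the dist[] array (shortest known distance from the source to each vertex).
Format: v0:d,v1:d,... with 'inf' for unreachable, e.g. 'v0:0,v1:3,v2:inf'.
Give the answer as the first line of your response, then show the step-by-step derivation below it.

v0:inf,v1:0,v2:inf,v3:33,v4:inf,v5:27,v6:1,v7:11

step 1: dist = v0:inf,v1:0,v2:inf,v3:inf,v4:inf,v5:inf,v6:1,v7:inf
step 2: dist = v0:inf,v1:0,v2:inf,v3:inf,v4:inf,v5:inf,v6:1,v7:11
step 3: dist = v0:inf,v1:0,v2:inf,v3:inf,v4:inf,v5:27,v6:1,v7:11
step 4: dist = v0:inf,v1:0,v2:inf,v3:33,v4:inf,v5:27,v6:1,v7:11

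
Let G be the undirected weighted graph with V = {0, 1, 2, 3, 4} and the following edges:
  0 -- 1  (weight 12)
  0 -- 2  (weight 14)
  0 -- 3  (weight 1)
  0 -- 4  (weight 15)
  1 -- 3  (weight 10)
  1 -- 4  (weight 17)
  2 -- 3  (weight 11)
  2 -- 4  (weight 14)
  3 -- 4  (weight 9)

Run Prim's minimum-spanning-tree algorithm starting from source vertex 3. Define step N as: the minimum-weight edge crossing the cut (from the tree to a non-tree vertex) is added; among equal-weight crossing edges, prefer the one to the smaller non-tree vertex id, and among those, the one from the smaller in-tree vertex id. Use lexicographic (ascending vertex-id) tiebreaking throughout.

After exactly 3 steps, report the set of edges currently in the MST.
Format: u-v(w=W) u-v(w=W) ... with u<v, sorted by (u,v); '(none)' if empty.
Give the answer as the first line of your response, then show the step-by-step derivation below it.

0-3(w=1) 1-3(w=10) 3-4(w=9)

step 1: add edge 0-3 (w=1); MST = {0-3(w=1)}
step 2: add edge 3-4 (w=9); MST = {0-3(w=1) 3-4(w=9)}
step 3: add edge 1-3 (w=10); MST = {0-3(w=1) 1-3(w=10) 3-4(w=9)}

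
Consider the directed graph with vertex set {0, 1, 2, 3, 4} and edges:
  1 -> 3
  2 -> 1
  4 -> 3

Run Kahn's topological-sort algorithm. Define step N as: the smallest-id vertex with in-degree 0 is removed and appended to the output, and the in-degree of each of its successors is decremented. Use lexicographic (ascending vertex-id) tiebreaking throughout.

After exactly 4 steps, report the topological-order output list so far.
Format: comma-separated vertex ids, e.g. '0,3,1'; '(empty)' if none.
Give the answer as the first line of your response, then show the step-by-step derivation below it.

0,2,1,4

step 1: output 0; order=[0]; indeg=(0,1,0,2,0)
step 2: output 2; order=[0,2]; indeg=(0,0,0,2,0)
step 3: output 1; order=[0,2,1]; indeg=(0,0,0,1,0)
step 4: output 4; order=[0,2,1,4]; indeg=(0,0,0,0,0)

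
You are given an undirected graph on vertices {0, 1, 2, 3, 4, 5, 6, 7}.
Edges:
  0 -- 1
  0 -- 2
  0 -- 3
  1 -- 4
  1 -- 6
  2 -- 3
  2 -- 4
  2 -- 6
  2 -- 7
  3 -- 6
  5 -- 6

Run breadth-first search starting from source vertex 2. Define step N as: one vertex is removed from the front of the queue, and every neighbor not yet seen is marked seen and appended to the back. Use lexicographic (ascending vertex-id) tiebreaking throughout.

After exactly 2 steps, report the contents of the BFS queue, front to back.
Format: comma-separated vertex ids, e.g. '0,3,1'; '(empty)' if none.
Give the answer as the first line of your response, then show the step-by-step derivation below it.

3,4,6,7,1

step 1: dequeue 2; queue=[0,3,4,6,7]; order=2
step 2: dequeue 0; queue=[3,4,6,7,1]; order=2,0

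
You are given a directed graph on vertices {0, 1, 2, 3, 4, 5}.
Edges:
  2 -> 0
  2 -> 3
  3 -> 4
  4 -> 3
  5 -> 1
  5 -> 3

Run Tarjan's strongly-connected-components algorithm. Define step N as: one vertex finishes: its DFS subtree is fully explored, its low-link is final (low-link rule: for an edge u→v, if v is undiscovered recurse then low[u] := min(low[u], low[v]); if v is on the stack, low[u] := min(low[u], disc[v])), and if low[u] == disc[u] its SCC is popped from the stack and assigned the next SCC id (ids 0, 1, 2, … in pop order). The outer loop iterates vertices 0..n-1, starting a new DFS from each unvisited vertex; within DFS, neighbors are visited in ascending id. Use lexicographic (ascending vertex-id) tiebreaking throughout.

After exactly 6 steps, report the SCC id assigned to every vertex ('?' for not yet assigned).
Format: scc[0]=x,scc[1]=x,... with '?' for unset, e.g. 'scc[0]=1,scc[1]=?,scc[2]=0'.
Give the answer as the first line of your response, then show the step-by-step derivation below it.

scc[0]=0,scc[1]=1,scc[2]=3,scc[3]=2,scc[4]=2,scc[5]=4

step 1: low=(low[0]=0,low[1]=?,low[2]=?,low[3]=?,low[4]=?,low[5]=?); scc=(scc[0]=0,scc[1]=?,scc[2]=?,scc[3]=?,scc[4]=?,scc[5]=?)
step 2: low=(low[0]=0,low[1]=1,low[2]=?,low[3]=?,low[4]=?,low[5]=?); scc=(scc[0]=0,scc[1]=1,scc[2]=?,scc[3]=?,scc[4]=?,scc[5]=?)
step 3: low=(low[0]=0,low[1]=1,low[2]=2,low[3]=3,low[4]=3,low[5]=?); scc=(scc[0]=0,scc[1]=1,scc[2]=?,scc[3]=?,scc[4]=?,scc[5]=?)
step 4: low=(low[0]=0,low[1]=1,low[2]=2,low[3]=3,low[4]=3,low[5]=?); scc=(scc[0]=0,scc[1]=1,scc[2]=?,scc[3]=2,scc[4]=2,scc[5]=?)
step 5: low=(low[0]=0,low[1]=1,low[2]=2,low[3]=3,low[4]=3,low[5]=?); scc=(scc[0]=0,scc[1]=1,scc[2]=3,scc[3]=2,scc[4]=2,scc[5]=?)
step 6: low=(low[0]=0,low[1]=1,low[2]=2,low[3]=3,low[4]=3,low[5]=5); scc=(scc[0]=0,scc[1]=1,scc[2]=3,scc[3]=2,scc[4]=2,scc[5]=4)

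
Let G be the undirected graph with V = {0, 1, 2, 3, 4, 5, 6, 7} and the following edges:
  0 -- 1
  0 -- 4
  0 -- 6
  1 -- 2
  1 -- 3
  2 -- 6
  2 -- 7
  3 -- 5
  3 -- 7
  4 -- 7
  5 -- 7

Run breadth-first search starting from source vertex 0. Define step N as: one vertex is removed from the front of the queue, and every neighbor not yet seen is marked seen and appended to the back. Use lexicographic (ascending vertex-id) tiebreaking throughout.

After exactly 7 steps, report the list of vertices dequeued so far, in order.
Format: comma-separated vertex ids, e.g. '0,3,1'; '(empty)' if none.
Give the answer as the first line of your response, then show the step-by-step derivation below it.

0,1,4,6,2,3,7

step 1: dequeue 0; queue=[1,4,6]; order=0
step 2: dequeue 1; queue=[4,6,2,3]; order=0,1
step 3: dequeue 4; queue=[6,2,3,7]; order=0,1,4
step 4: dequeue 6; queue=[2,3,7]; order=0,1,4,6
step 5: dequeue 2; queue=[3,7]; order=0,1,4,6,2
step 6: dequeue 3; queue=[7,5]; order=0,1,4,6,2,3
step 7: dequeue 7; queue=[5]; order=0,1,4,6,2,3,7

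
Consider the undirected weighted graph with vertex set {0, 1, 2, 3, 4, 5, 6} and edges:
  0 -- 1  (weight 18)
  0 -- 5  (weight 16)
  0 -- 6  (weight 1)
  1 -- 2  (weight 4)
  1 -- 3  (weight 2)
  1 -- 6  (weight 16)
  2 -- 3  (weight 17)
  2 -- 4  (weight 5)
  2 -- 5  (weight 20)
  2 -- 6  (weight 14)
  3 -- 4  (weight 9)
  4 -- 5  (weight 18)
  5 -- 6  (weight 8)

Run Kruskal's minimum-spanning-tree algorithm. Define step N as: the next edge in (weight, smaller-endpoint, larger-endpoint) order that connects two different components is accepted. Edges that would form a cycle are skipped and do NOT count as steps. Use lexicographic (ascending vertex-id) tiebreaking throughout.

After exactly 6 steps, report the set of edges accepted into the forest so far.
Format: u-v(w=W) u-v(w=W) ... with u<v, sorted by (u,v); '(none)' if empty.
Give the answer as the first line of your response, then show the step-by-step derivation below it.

0-6(w=1) 1-2(w=4) 1-3(w=2) 2-4(w=5) 2-6(w=14) 5-6(w=8)

step 1: add edge 0-6 (w=1); MST = {0-6(w=1)}
step 2: add edge 1-3 (w=2); MST = {0-6(w=1) 1-3(w=2)}
step 3: add edge 1-2 (w=4); MST = {0-6(w=1) 1-2(w=4) 1-3(w=2)}
step 4: add edge 2-4 (w=5); MST = {0-6(w=1) 1-2(w=4) 1-3(w=2) 2-4(w=5)}
step 5: add edge 5-6 (w=8); MST = {0-6(w=1) 1-2(w=4) 1-3(w=2) 2-4(w=5) 5-6(w=8)}
step 6: add edge 2-6 (w=14); MST = {0-6(w=1) 1-2(w=4) 1-3(w=2) 2-4(w=5) 2-6(w=14) 5-6(w=8)}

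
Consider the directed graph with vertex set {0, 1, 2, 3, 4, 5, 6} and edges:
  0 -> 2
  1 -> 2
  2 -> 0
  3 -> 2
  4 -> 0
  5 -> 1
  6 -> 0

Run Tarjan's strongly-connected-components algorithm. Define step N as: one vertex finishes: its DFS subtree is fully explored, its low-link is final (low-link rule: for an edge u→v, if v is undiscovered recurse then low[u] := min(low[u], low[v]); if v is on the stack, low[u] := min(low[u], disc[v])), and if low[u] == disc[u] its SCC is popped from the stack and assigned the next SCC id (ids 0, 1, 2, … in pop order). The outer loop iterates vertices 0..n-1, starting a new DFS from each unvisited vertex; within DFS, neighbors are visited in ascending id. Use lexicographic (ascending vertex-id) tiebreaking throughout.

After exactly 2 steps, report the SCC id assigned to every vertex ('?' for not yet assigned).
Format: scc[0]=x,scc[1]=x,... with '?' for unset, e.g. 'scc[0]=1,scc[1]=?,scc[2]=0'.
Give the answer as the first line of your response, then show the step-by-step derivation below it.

scc[0]=0,scc[1]=?,scc[2]=0,scc[3]=?,scc[4]=?,scc[5]=?,scc[6]=?

step 1: low=(low[0]=0,low[1]=?,low[2]=0,low[3]=?,low[4]=?,low[5]=?,low[6]=?); scc=(scc[0]=?,scc[1]=?,scc[2]=?,scc[3]=?,scc[4]=?,scc[5]=?,scc[6]=?)
step 2: low=(low[0]=0,low[1]=?,low[2]=0,low[3]=?,low[4]=?,low[5]=?,low[6]=?); scc=(scc[0]=0,scc[1]=?,scc[2]=0,scc[3]=?,scc[4]=?,scc[5]=?,scc[6]=?)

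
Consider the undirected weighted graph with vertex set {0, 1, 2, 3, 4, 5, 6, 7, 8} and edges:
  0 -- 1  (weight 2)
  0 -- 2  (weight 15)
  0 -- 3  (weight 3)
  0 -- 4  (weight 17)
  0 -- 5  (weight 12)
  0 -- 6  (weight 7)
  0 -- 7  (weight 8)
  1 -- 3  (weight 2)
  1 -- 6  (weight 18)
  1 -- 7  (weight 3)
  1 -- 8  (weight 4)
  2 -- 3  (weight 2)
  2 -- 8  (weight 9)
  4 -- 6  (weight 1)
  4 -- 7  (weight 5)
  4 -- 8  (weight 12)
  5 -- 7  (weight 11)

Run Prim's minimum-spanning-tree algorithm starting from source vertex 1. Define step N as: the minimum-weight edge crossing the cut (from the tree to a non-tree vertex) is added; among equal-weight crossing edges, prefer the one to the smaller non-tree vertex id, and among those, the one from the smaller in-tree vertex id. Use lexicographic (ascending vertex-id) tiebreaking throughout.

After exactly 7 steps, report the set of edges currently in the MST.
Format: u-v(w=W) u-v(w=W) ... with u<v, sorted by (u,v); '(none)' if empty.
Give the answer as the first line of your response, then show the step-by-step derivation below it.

0-1(w=2) 1-3(w=2) 1-7(w=3) 1-8(w=4) 2-3(w=2) 4-6(w=1) 4-7(w=5)

step 1: add edge 0-1 (w=2); MST = {0-1(w=2)}
step 2: add edge 1-3 (w=2); MST = {0-1(w=2) 1-3(w=2)}
step 3: add edge 2-3 (w=2); MST = {0-1(w=2) 1-3(w=2) 2-3(w=2)}
step 4: add edge 1-7 (w=3); MST = {0-1(w=2) 1-3(w=2) 1-7(w=3) 2-3(w=2)}
step 5: add edge 1-8 (w=4); MST = {0-1(w=2) 1-3(w=2) 1-7(w=3) 1-8(w=4) 2-3(w=2)}
step 6: add edge 4-7 (w=5); MST = {0-1(w=2) 1-3(w=2) 1-7(w=3) 1-8(w=4) 2-3(w=2) 4-7(w=5)}
step 7: add edge 4-6 (w=1); MST = {0-1(w=2) 1-3(w=2) 1-7(w=3) 1-8(w=4) 2-3(w=2) 4-6(w=1) 4-7(w=5)}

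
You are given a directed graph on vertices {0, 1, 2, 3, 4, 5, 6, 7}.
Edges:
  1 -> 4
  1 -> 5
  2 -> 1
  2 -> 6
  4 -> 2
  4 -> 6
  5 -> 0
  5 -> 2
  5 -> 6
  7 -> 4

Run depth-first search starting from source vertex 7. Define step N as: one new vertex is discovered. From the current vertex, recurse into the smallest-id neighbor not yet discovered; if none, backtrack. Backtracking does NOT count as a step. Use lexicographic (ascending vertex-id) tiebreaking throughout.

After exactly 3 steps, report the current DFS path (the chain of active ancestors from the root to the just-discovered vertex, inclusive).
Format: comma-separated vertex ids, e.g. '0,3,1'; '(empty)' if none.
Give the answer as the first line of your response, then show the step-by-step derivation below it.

7,4,2

step 1: discover 7; path=7; order=7
step 2: discover 4; path=7>4; order=7,4
step 3: discover 2; path=7>4>2; order=7,4,2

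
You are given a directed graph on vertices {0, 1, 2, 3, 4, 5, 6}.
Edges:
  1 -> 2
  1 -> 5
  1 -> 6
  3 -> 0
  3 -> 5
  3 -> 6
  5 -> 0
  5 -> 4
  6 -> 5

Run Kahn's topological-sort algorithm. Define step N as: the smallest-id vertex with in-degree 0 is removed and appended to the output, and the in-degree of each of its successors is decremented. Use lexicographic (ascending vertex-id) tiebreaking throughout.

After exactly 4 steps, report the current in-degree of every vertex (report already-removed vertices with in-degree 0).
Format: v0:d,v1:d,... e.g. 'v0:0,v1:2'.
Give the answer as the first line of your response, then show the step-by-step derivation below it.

v0:1,v1:0,v2:0,v3:0,v4:1,v5:0,v6:0

step 1: output 1; order=[1]; indeg=(2,0,0,0,1,2,1)
step 2: output 2; order=[1,2]; indeg=(2,0,0,0,1,2,1)
step 3: output 3; order=[1,2,3]; indeg=(1,0,0,0,1,1,0)
step 4: output 6; order=[1,2,3,6]; indeg=(1,0,0,0,1,0,0)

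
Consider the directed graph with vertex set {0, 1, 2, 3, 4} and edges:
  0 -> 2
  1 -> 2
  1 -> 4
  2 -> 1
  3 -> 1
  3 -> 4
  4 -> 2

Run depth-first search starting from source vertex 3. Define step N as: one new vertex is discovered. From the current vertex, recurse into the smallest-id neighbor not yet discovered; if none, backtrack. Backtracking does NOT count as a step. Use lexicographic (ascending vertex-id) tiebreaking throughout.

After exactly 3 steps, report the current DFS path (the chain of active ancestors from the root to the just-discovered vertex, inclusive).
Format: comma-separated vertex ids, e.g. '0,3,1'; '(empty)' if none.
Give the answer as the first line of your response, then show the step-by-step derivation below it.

3,1,2

step 1: discover 3; path=3; order=3
step 2: discover 1; path=3>1; order=3,1
step 3: discover 2; path=3>1>2; order=3,1,2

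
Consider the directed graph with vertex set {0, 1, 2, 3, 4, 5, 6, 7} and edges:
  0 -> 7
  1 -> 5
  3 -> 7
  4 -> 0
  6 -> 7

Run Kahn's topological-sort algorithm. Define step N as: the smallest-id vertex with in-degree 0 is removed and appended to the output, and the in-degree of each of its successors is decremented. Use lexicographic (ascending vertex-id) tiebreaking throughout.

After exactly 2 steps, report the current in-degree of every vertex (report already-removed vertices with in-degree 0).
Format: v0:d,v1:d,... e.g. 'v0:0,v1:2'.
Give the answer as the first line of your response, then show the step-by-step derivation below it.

v0:1,v1:0,v2:0,v3:0,v4:0,v5:0,v6:0,v7:3

step 1: output 1; order=[1]; indeg=(1,0,0,0,0,0,0,3)
step 2: output 2; order=[1,2]; indeg=(1,0,0,0,0,0,0,3)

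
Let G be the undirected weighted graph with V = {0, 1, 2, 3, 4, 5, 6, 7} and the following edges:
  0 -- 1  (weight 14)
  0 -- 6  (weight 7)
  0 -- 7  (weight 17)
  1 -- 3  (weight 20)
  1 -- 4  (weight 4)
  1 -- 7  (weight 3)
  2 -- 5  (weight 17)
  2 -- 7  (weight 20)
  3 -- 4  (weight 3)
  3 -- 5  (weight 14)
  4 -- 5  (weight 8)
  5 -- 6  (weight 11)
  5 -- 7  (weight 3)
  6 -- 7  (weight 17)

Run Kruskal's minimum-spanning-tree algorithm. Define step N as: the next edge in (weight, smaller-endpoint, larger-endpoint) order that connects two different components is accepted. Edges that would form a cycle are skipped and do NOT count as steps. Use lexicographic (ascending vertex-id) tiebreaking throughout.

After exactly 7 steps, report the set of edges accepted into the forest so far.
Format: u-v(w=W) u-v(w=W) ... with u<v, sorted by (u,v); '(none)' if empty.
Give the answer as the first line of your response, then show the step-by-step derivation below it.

0-6(w=7) 1-4(w=4) 1-7(w=3) 2-5(w=17) 3-4(w=3) 5-6(w=11) 5-7(w=3)

step 1: add edge 1-7 (w=3); MST = {1-7(w=3)}
step 2: add edge 3-4 (w=3); MST = {1-7(w=3) 3-4(w=3)}
step 3: add edge 5-7 (w=3); MST = {1-7(w=3) 3-4(w=3) 5-7(w=3)}
step 4: add edge 1-4 (w=4); MST = {1-4(w=4) 1-7(w=3) 3-4(w=3) 5-7(w=3)}
step 5: add edge 0-6 (w=7); MST = {0-6(w=7) 1-4(w=4) 1-7(w=3) 3-4(w=3) 5-7(w=3)}
step 6: add edge 5-6 (w=11); MST = {0-6(w=7) 1-4(w=4) 1-7(w=3) 3-4(w=3) 5-6(w=11) 5-7(w=3)}
step 7: add edge 2-5 (w=17); MST = {0-6(w=7) 1-4(w=4) 1-7(w=3) 2-5(w=17) 3-4(w=3) 5-6(w=11) 5-7(w=3)}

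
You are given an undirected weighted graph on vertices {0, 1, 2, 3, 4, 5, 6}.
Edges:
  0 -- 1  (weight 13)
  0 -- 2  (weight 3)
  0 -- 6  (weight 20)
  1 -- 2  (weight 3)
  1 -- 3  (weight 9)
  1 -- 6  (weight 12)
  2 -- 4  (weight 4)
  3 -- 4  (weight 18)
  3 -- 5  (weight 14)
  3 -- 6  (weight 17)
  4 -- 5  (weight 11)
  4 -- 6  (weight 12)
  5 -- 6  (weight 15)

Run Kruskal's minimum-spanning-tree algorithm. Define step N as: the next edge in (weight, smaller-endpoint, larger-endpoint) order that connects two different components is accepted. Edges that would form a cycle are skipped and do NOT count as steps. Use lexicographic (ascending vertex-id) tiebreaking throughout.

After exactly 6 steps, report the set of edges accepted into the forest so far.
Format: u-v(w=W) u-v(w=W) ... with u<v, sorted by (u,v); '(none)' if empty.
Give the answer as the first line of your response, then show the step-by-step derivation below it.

0-2(w=3) 1-2(w=3) 1-3(w=9) 1-6(w=12) 2-4(w=4) 4-5(w=11)

step 1: add edge 0-2 (w=3); MST = {0-2(w=3)}
step 2: add edge 1-2 (w=3); MST = {0-2(w=3) 1-2(w=3)}
step 3: add edge 2-4 (w=4); MST = {0-2(w=3) 1-2(w=3) 2-4(w=4)}
step 4: add edge 1-3 (w=9); MST = {0-2(w=3) 1-2(w=3) 1-3(w=9) 2-4(w=4)}
step 5: add edge 4-5 (w=11); MST = {0-2(w=3) 1-2(w=3) 1-3(w=9) 2-4(w=4) 4-5(w=11)}
step 6: add edge 1-6 (w=12); MST = {0-2(w=3) 1-2(w=3) 1-3(w=9) 1-6(w=12) 2-4(w=4) 4-5(w=11)}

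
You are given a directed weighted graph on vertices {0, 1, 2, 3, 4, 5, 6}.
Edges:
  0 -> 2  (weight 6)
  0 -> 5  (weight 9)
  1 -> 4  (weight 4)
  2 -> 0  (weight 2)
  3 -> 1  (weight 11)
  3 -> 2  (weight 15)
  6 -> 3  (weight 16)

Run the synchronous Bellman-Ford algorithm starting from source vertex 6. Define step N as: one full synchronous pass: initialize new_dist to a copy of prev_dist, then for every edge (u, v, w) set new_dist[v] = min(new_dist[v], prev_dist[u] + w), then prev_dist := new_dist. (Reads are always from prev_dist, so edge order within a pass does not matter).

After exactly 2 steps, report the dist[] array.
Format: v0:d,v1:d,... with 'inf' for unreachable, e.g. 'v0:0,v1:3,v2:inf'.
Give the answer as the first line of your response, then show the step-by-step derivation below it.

v0:inf,v1:27,v2:31,v3:16,v4:inf,v5:inf,v6:0

step 1: dist = v0:inf,v1:inf,v2:inf,v3:16,v4:inf,v5:inf,v6:0
step 2: dist = v0:inf,v1:27,v2:31,v3:16,v4:inf,v5:inf,v6:0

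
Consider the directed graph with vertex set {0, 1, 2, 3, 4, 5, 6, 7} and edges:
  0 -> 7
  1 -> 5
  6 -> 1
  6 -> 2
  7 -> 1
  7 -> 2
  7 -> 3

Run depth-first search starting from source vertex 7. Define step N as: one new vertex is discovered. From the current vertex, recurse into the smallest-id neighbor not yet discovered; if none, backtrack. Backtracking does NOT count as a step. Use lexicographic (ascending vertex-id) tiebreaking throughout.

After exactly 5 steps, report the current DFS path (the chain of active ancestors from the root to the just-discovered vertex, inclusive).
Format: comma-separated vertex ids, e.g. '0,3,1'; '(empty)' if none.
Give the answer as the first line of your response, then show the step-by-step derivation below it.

7,3

step 1: discover 7; path=7; order=7
step 2: discover 1; path=7>1; order=7,1
step 3: discover 5; path=7>1>5; order=7,1,5
step 4: discover 2; path=7>2; order=7,1,5,2
step 5: discover 3; path=7>3; order=7,1,5,2,3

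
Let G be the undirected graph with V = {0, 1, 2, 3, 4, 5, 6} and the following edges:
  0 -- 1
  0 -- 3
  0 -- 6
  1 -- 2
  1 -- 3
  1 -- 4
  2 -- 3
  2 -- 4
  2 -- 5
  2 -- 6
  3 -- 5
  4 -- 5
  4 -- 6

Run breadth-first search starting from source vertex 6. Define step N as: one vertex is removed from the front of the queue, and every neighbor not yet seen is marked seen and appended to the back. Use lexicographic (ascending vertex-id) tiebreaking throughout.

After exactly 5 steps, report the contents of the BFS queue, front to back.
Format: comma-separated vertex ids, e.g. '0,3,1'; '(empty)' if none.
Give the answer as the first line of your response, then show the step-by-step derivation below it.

3,5

step 1: dequeue 6; queue=[0,2,4]; order=6
step 2: dequeue 0; queue=[2,4,1,3]; order=6,0
step 3: dequeue 2; queue=[4,1,3,5]; order=6,0,2
step 4: dequeue 4; queue=[1,3,5]; order=6,0,2,4
step 5: dequeue 1; queue=[3,5]; order=6,0,2,4,1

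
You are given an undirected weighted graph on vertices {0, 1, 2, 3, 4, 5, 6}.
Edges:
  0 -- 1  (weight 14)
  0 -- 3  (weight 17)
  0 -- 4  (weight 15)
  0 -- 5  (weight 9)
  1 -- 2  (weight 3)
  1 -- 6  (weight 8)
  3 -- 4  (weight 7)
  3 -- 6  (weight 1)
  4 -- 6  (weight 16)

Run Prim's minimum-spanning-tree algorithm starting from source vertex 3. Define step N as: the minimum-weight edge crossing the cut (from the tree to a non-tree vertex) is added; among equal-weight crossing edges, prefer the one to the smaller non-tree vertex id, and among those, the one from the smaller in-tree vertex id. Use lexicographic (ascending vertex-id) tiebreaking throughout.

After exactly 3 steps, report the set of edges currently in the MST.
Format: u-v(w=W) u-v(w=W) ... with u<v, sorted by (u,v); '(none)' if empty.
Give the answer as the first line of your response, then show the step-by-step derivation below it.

1-6(w=8) 3-4(w=7) 3-6(w=1)

step 1: add edge 3-6 (w=1); MST = {3-6(w=1)}
step 2: add edge 3-4 (w=7); MST = {3-4(w=7) 3-6(w=1)}
step 3: add edge 1-6 (w=8); MST = {1-6(w=8) 3-4(w=7) 3-6(w=1)}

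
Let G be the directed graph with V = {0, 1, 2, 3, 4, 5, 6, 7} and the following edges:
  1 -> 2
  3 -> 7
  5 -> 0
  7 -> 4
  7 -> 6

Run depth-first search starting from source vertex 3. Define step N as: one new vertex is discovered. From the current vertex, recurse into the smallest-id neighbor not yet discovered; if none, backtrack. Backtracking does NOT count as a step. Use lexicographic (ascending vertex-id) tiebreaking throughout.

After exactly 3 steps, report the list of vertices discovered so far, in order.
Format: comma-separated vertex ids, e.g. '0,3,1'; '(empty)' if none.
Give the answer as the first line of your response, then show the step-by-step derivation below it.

3,7,4

step 1: discover 3; path=3; order=3
step 2: discover 7; path=3>7; order=3,7
step 3: discover 4; path=3>7>4; order=3,7,4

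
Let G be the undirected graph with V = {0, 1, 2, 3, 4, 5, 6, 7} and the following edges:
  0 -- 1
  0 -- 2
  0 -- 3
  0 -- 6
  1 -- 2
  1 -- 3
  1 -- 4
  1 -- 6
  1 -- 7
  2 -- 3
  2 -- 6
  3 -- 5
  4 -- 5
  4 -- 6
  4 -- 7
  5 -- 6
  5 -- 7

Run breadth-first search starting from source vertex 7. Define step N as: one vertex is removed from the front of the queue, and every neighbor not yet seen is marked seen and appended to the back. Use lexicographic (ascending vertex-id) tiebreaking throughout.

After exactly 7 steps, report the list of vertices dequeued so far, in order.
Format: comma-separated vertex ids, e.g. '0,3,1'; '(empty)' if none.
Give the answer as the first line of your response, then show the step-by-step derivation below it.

7,1,4,5,0,2,3

step 1: dequeue 7; queue=[1,4,5]; order=7
step 2: dequeue 1; queue=[4,5,0,2,3,6]; order=7,1
step 3: dequeue 4; queue=[5,0,2,3,6]; order=7,1,4
step 4: dequeue 5; queue=[0,2,3,6]; order=7,1,4,5
step 5: dequeue 0; queue=[2,3,6]; order=7,1,4,5,0
step 6: dequeue 2; queue=[3,6]; order=7,1,4,5,0,2
step 7: dequeue 3; queue=[6]; order=7,1,4,5,0,2,3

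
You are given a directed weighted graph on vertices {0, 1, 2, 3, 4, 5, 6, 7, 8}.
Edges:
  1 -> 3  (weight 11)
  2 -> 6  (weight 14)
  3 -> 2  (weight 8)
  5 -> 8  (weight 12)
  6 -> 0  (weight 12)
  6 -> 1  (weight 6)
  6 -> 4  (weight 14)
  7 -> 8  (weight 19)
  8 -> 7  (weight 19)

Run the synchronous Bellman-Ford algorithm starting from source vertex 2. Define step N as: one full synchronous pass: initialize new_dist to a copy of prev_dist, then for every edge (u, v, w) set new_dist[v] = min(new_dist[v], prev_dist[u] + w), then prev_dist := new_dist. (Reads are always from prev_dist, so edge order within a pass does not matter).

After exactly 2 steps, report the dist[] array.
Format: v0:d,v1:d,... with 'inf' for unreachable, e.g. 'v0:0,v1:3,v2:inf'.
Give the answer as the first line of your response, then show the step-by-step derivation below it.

v0:26,v1:20,v2:0,v3:inf,v4:28,v5:inf,v6:14,v7:inf,v8:inf

step 1: dist = v0:inf,v1:inf,v2:0,v3:inf,v4:inf,v5:inf,v6:14,v7:inf,v8:inf
step 2: dist = v0:26,v1:20,v2:0,v3:inf,v4:28,v5:inf,v6:14,v7:inf,v8:inf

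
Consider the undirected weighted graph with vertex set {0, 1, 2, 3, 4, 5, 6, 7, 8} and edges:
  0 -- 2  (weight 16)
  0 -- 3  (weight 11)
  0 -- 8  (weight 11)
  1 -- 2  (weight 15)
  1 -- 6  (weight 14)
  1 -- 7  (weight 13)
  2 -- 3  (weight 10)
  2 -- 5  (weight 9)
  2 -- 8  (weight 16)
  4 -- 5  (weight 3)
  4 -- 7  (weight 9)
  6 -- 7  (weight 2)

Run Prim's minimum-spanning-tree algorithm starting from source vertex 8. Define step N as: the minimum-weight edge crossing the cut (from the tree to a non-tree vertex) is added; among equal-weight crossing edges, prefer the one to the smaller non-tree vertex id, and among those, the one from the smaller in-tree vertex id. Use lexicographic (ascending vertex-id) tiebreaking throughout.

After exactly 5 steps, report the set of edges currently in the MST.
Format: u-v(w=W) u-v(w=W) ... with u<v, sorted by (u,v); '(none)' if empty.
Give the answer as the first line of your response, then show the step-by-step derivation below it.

0-3(w=11) 0-8(w=11) 2-3(w=10) 2-5(w=9) 4-5(w=3)

step 1: add edge 0-8 (w=11); MST = {0-8(w=11)}
step 2: add edge 0-3 (w=11); MST = {0-3(w=11) 0-8(w=11)}
step 3: add edge 2-3 (w=10); MST = {0-3(w=11) 0-8(w=11) 2-3(w=10)}
step 4: add edge 2-5 (w=9); MST = {0-3(w=11) 0-8(w=11) 2-3(w=10) 2-5(w=9)}
step 5: add edge 4-5 (w=3); MST = {0-3(w=11) 0-8(w=11) 2-3(w=10) 2-5(w=9) 4-5(w=3)}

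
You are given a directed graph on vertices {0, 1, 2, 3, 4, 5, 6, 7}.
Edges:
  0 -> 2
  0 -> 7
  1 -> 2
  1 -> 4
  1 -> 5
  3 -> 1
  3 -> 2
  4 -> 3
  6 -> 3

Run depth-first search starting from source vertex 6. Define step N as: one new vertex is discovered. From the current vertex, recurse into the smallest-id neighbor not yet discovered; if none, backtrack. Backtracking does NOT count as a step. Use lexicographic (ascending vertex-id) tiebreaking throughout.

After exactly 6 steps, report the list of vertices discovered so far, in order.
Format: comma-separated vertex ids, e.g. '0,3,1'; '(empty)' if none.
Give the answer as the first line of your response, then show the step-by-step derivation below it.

6,3,1,2,4,5

step 1: discover 6; path=6; order=6
step 2: discover 3; path=6>3; order=6,3
step 3: discover 1; path=6>3>1; order=6,3,1
step 4: discover 2; path=6>3>1>2; order=6,3,1,2
step 5: discover 4; path=6>3>1>4; order=6,3,1,2,4
step 6: discover 5; path=6>3>1>5; order=6,3,1,2,4,5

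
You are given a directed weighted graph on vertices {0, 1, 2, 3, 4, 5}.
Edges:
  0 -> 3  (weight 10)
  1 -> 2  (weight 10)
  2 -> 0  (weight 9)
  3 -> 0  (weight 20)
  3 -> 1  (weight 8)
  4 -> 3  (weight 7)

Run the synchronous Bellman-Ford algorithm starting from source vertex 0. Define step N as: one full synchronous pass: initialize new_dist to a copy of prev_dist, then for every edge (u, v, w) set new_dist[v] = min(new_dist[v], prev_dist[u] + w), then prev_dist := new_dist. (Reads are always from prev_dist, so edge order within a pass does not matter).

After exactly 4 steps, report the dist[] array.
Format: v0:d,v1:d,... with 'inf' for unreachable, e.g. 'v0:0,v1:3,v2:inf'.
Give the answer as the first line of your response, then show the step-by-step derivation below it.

v0:0,v1:18,v2:28,v3:10,v4:inf,v5:inf

step 1: dist = v0:0,v1:inf,v2:inf,v3:10,v4:inf,v5:inf
step 2: dist = v0:0,v1:18,v2:inf,v3:10,v4:inf,v5:inf
step 3: dist = v0:0,v1:18,v2:28,v3:10,v4:inf,v5:inf
step 4: dist = v0:0,v1:18,v2:28,v3:10,v4:inf,v5:inf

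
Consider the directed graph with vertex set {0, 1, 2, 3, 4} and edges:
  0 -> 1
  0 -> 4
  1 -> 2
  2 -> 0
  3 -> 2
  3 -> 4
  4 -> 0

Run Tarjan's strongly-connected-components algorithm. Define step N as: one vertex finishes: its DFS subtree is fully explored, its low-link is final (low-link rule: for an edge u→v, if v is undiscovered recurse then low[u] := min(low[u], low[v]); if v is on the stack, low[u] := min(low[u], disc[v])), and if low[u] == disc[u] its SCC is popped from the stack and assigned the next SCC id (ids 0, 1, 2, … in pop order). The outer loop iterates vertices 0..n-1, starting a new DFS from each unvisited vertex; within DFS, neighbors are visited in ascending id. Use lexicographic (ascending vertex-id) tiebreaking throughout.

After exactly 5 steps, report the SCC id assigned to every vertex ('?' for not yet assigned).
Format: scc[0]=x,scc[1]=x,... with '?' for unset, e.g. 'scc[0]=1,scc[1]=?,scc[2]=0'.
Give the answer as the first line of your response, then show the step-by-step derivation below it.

scc[0]=0,scc[1]=0,scc[2]=0,scc[3]=1,scc[4]=0

step 1: low=(low[0]=0,low[1]=1,low[2]=0,low[3]=?,low[4]=?); scc=(scc[0]=?,scc[1]=?,scc[2]=?,scc[3]=?,scc[4]=?)
step 2: low=(low[0]=0,low[1]=0,low[2]=0,low[3]=?,low[4]=?); scc=(scc[0]=?,scc[1]=?,scc[2]=?,scc[3]=?,scc[4]=?)
step 3: low=(low[0]=0,low[1]=0,low[2]=0,low[3]=?,low[4]=0); scc=(scc[0]=?,scc[1]=?,scc[2]=?,scc[3]=?,scc[4]=?)
step 4: low=(low[0]=0,low[1]=0,low[2]=0,low[3]=?,low[4]=0); scc=(scc[0]=0,scc[1]=0,scc[2]=0,scc[3]=?,scc[4]=0)
step 5: low=(low[0]=0,low[1]=0,low[2]=0,low[3]=4,low[4]=0); scc=(scc[0]=0,scc[1]=0,scc[2]=0,scc[3]=1,scc[4]=0)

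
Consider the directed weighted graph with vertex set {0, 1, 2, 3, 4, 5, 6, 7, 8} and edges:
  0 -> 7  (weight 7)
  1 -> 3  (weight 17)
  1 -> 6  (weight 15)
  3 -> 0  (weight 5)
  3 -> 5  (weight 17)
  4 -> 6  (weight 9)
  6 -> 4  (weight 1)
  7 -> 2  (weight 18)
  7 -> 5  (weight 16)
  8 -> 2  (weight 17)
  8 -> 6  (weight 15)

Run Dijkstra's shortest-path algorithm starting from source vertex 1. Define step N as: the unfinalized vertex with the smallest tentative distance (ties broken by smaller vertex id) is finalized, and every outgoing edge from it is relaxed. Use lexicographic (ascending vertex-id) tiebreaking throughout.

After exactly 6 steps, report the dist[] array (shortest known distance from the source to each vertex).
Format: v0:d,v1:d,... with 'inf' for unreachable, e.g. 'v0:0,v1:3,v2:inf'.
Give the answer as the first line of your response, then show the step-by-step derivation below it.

v0:22,v1:0,v2:47,v3:17,v4:16,v5:34,v6:15,v7:29,v8:inf

step 1: dist = v0:inf,v1:0,v2:inf,v3:17,v4:inf,v5:inf,v6:15,v7:inf,v8:inf
step 2: dist = v0:inf,v1:0,v2:inf,v3:17,v4:16,v5:inf,v6:15,v7:inf,v8:inf
step 3: dist = v0:inf,v1:0,v2:inf,v3:17,v4:16,v5:inf,v6:15,v7:inf,v8:inf
step 4: dist = v0:22,v1:0,v2:inf,v3:17,v4:16,v5:34,v6:15,v7:inf,v8:inf
step 5: dist = v0:22,v1:0,v2:inf,v3:17,v4:16,v5:34,v6:15,v7:29,v8:inf
step 6: dist = v0:22,v1:0,v2:47,v3:17,v4:16,v5:34,v6:15,v7:29,v8:inf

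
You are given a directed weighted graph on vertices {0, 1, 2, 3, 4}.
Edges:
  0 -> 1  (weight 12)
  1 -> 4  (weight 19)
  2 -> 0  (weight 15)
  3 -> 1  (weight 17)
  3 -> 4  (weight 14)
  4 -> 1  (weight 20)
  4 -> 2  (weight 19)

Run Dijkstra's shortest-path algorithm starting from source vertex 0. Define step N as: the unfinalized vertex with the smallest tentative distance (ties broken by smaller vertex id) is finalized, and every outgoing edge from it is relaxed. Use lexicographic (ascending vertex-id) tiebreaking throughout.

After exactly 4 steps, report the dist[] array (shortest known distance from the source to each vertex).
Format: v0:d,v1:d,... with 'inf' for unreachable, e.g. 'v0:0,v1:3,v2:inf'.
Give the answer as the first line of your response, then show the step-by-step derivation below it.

v0:0,v1:12,v2:50,v3:inf,v4:31

step 1: dist = v0:0,v1:12,v2:inf,v3:inf,v4:inf
step 2: dist = v0:0,v1:12,v2:inf,v3:inf,v4:31
step 3: dist = v0:0,v1:12,v2:50,v3:inf,v4:31
step 4: dist = v0:0,v1:12,v2:50,v3:inf,v4:31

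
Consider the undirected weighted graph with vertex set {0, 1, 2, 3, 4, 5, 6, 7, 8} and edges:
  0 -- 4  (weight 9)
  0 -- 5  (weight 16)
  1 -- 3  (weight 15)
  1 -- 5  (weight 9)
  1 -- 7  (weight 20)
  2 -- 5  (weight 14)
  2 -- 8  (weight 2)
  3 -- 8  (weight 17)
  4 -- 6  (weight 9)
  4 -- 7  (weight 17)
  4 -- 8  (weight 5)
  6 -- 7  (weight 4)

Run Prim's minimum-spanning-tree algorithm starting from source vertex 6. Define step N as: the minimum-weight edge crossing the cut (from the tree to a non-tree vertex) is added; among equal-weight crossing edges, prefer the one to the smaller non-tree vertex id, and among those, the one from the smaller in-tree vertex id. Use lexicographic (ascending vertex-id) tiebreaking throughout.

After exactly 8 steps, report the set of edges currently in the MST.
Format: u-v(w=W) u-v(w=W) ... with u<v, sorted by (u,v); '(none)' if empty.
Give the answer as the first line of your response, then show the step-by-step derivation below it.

0-4(w=9) 1-3(w=15) 1-5(w=9) 2-5(w=14) 2-8(w=2) 4-6(w=9) 4-8(w=5) 6-7(w=4)

step 1: add edge 6-7 (w=4); MST = {6-7(w=4)}
step 2: add edge 4-6 (w=9); MST = {4-6(w=9) 6-7(w=4)}
step 3: add edge 4-8 (w=5); MST = {4-6(w=9) 4-8(w=5) 6-7(w=4)}
step 4: add edge 2-8 (w=2); MST = {2-8(w=2) 4-6(w=9) 4-8(w=5) 6-7(w=4)}
step 5: add edge 0-4 (w=9); MST = {0-4(w=9) 2-8(w=2) 4-6(w=9) 4-8(w=5) 6-7(w=4)}
step 6: add edge 2-5 (w=14); MST = {0-4(w=9) 2-5(w=14) 2-8(w=2) 4-6(w=9) 4-8(w=5) 6-7(w=4)}
step 7: add edge 1-5 (w=9); MST = {0-4(w=9) 1-5(w=9) 2-5(w=14) 2-8(w=2) 4-6(w=9) 4-8(w=5) 6-7(w=4)}
step 8: add edge 1-3 (w=15); MST = {0-4(w=9) 1-3(w=15) 1-5(w=9) 2-5(w=14) 2-8(w=2) 4-6(w=9) 4-8(w=5) 6-7(w=4)}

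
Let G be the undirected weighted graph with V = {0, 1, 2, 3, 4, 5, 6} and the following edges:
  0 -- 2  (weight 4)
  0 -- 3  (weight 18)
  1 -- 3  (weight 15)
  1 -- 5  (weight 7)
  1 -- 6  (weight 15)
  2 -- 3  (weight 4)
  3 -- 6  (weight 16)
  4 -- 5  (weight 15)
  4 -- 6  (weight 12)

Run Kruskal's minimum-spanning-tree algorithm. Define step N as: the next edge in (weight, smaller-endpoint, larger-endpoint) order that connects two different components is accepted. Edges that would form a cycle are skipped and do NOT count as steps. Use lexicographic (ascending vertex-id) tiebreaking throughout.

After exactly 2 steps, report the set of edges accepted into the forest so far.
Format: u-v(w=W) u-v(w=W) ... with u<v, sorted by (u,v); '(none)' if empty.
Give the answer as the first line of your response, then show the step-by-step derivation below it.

0-2(w=4) 2-3(w=4)

step 1: add edge 0-2 (w=4); MST = {0-2(w=4)}
step 2: add edge 2-3 (w=4); MST = {0-2(w=4) 2-3(w=4)}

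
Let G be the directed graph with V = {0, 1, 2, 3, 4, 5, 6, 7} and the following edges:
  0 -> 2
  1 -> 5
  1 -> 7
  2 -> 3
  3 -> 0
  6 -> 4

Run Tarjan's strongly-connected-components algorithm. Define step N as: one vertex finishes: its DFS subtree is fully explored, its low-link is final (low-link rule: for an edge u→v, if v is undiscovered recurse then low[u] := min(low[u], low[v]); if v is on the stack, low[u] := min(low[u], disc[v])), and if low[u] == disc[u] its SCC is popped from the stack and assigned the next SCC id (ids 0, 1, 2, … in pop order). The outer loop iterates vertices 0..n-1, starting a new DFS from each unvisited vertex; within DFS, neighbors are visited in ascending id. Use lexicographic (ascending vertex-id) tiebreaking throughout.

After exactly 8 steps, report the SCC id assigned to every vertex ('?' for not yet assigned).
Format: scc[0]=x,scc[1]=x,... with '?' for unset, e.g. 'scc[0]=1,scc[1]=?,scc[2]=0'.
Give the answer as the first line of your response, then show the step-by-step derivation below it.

scc[0]=0,scc[1]=3,scc[2]=0,scc[3]=0,scc[4]=4,scc[5]=1,scc[6]=5,scc[7]=2

step 1: low=(low[0]=0,low[1]=?,low[2]=1,low[3]=0,low[4]=?,low[5]=?,low[6]=?,low[7]=?); scc=(scc[0]=?,scc[1]=?,scc[2]=?,scc[3]=?,scc[4]=?,scc[5]=?,scc[6]=?,scc[7]=?)
step 2: low=(low[0]=0,low[1]=?,low[2]=0,low[3]=0,low[4]=?,low[5]=?,low[6]=?,low[7]=?); scc=(scc[0]=?,scc[1]=?,scc[2]=?,scc[3]=?,scc[4]=?,scc[5]=?,scc[6]=?,scc[7]=?)
step 3: low=(low[0]=0,low[1]=?,low[2]=0,low[3]=0,low[4]=?,low[5]=?,low[6]=?,low[7]=?); scc=(scc[0]=0,scc[1]=?,scc[2]=0,scc[3]=0,scc[4]=?,scc[5]=?,scc[6]=?,scc[7]=?)
step 4: low=(low[0]=0,low[1]=3,low[2]=0,low[3]=0,low[4]=?,low[5]=4,low[6]=?,low[7]=?); scc=(scc[0]=0,scc[1]=?,scc[2]=0,scc[3]=0,scc[4]=?,scc[5]=1,scc[6]=?,scc[7]=?)
step 5: low=(low[0]=0,low[1]=3,low[2]=0,low[3]=0,low[4]=?,low[5]=4,low[6]=?,low[7]=5); scc=(scc[0]=0,scc[1]=?,scc[2]=0,scc[3]=0,scc[4]=?,scc[5]=1,scc[6]=?,scc[7]=2)
step 6: low=(low[0]=0,low[1]=3,low[2]=0,low[3]=0,low[4]=?,low[5]=4,low[6]=?,low[7]=5); scc=(scc[0]=0,scc[1]=3,scc[2]=0,scc[3]=0,scc[4]=?,scc[5]=1,scc[6]=?,scc[7]=2)
step 7: low=(low[0]=0,low[1]=3,low[2]=0,low[3]=0,low[4]=6,low[5]=4,low[6]=?,low[7]=5); scc=(scc[0]=0,scc[1]=3,scc[2]=0,scc[3]=0,scc[4]=4,scc[5]=1,scc[6]=?,scc[7]=2)
step 8: low=(low[0]=0,low[1]=3,low[2]=0,low[3]=0,low[4]=6,low[5]=4,low[6]=7,low[7]=5); scc=(scc[0]=0,scc[1]=3,scc[2]=0,scc[3]=0,scc[4]=4,scc[5]=1,scc[6]=5,scc[7]=2)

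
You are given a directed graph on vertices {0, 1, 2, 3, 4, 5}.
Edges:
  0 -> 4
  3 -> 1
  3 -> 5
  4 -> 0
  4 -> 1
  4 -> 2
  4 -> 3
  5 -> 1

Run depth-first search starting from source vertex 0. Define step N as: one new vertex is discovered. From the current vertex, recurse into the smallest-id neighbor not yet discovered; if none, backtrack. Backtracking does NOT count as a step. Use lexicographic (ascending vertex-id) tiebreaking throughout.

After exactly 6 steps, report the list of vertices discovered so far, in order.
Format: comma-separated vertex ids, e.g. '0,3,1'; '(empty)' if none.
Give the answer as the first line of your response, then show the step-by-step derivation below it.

0,4,1,2,3,5

step 1: discover 0; path=0; order=0
step 2: discover 4; path=0>4; order=0,4
step 3: discover 1; path=0>4>1; order=0,4,1
step 4: discover 2; path=0>4>2; order=0,4,1,2
step 5: discover 3; path=0>4>3; order=0,4,1,2,3
step 6: discover 5; path=0>4>3>5; order=0,4,1,2,3,5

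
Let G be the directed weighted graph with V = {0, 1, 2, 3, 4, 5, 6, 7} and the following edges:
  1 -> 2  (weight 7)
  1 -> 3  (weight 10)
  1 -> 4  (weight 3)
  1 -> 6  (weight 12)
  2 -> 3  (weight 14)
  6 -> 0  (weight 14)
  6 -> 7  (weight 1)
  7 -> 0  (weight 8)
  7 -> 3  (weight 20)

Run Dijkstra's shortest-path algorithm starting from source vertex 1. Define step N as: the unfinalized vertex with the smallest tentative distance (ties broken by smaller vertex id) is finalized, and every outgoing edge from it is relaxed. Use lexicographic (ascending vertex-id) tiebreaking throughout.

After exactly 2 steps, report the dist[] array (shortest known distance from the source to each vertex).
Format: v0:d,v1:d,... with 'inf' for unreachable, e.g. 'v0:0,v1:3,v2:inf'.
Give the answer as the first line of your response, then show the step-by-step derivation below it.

v0:inf,v1:0,v2:7,v3:10,v4:3,v5:inf,v6:12,v7:inf

step 1: dist = v0:inf,v1:0,v2:7,v3:10,v4:3,v5:inf,v6:12,v7:inf
step 2: dist = v0:inf,v1:0,v2:7,v3:10,v4:3,v5:inf,v6:12,v7:inf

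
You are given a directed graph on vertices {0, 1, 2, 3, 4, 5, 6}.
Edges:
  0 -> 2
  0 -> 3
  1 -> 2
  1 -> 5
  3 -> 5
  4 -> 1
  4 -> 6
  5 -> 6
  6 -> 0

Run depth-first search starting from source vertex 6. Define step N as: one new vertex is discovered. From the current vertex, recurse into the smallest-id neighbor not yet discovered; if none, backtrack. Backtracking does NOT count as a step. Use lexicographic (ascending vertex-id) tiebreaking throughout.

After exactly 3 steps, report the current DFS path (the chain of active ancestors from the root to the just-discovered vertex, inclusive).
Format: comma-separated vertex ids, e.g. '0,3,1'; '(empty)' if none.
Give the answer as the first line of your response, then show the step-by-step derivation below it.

6,0,2

step 1: discover 6; path=6; order=6
step 2: discover 0; path=6>0; order=6,0
step 3: discover 2; path=6>0>2; order=6,0,2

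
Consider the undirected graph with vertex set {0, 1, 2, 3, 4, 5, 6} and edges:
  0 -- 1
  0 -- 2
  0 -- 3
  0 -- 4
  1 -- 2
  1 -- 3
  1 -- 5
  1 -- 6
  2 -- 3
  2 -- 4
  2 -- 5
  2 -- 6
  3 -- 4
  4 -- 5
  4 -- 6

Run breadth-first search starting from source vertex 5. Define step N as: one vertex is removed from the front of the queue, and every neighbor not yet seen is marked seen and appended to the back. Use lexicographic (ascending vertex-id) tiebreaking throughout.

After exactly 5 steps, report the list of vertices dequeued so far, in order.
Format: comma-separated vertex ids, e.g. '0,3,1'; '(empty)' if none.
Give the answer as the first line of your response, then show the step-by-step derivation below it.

5,1,2,4,0

step 1: dequeue 5; queue=[1,2,4]; order=5
step 2: dequeue 1; queue=[2,4,0,3,6]; order=5,1
step 3: dequeue 2; queue=[4,0,3,6]; order=5,1,2
step 4: dequeue 4; queue=[0,3,6]; order=5,1,2,4
step 5: dequeue 0; queue=[3,6]; order=5,1,2,4,0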